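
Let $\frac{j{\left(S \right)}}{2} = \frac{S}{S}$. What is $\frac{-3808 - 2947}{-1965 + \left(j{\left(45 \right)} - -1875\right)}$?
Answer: $\frac{6755}{88} \approx 76.761$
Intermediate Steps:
$j{\left(S \right)} = 2$ ($j{\left(S \right)} = 2 \frac{S}{S} = 2 \cdot 1 = 2$)
$\frac{-3808 - 2947}{-1965 + \left(j{\left(45 \right)} - -1875\right)} = \frac{-3808 - 2947}{-1965 + \left(2 - -1875\right)} = \frac{-3808 - 2947}{-1965 + \left(2 + 1875\right)} = \frac{-3808 - 2947}{-1965 + 1877} = - \frac{6755}{-88} = \left(-6755\right) \left(- \frac{1}{88}\right) = \frac{6755}{88}$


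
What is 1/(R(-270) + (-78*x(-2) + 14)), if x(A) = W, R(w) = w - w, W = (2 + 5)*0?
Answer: 1/14 ≈ 0.071429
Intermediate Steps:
W = 0 (W = 7*0 = 0)
R(w) = 0
x(A) = 0
1/(R(-270) + (-78*x(-2) + 14)) = 1/(0 + (-78*0 + 14)) = 1/(0 + (0 + 14)) = 1/(0 + 14) = 1/14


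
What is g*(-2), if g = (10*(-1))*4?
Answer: 80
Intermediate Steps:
g = -40 (g = -10*4 = -40)
g*(-2) = -40*(-2) = 80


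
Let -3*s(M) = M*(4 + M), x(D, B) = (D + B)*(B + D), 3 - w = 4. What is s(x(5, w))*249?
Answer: -26560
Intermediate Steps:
w = -1 (w = 3 - 1*4 = 3 - 4 = -1)
x(D, B) = (B + D)**2 (x(D, B) = (B + D)*(B + D) = (B + D)**2)
s(M) = -M*(4 + M)/3
s(x(5, w))*249 = -(-1 + 5)**2*(4 + (-1 + 5)**2)/3*249 = -1/3*4**2*(4 + 4**2)*249 = -1/3*16*(4 + 16)*249 = -1/3*16*20*249 = -320/3*249 = -26560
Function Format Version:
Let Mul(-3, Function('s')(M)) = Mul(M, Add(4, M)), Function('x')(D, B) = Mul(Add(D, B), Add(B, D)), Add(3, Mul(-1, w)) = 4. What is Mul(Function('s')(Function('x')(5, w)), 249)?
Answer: -26560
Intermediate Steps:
w = -1 (w = Add(3, Mul(-1, 4)) = Add(3, -4) = -1)
Function('x')(D, B) = Pow(Add(B, D), 2) (Function('x')(D, B) = Mul(Add(B, D), Add(B, D)) = Pow(Add(B, D), 2))
Function('s')(M) = Mul(Rational(-1, 3), M, Add(4, M)) (Function('s')(M) = Mul(Rational(-1, 3), Mul(M, Add(4, M))) = Mul(Rational(-1, 3), M, Add(4, M)))
Mul(Function('s')(Function('x')(5, w)), 249) = Mul(Mul(Rational(-1, 3), Pow(Add(-1, 5), 2), Add(4, Pow(Add(-1, 5), 2))), 249) = Mul(Mul(Rational(-1, 3), Pow(4, 2), Add(4, Pow(4, 2))), 249) = Mul(Mul(Rational(-1, 3), 16, Add(4, 16)), 249) = Mul(Mul(Rational(-1, 3), 16, 20), 249) = Mul(Rational(-320, 3), 249) = -26560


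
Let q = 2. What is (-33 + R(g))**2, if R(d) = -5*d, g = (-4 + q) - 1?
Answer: 324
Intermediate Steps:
g = -3 (g = (-4 + 2) - 1 = -2 - 1 = -3)
(-33 + R(g))**2 = (-33 - 5*(-3))**2 = (-33 + 15)**2 = (-18)**2 = 324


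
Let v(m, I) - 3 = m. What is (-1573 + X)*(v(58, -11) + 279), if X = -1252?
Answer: -960500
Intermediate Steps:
v(m, I) = 3 + m
(-1573 + X)*(v(58, -11) + 279) = (-1573 - 1252)*((3 + 58) + 279) = -2825*(61 + 279) = -2825*340 = -960500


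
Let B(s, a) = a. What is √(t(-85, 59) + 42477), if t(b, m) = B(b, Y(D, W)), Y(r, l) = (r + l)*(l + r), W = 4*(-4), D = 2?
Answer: √42673 ≈ 206.57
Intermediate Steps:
W = -16
Y(r, l) = (l + r)² (Y(r, l) = (l + r)*(l + r) = (l + r)²)
t(b, m) = 196 (t(b, m) = (-16 + 2)² = (-14)² = 196)
√(t(-85, 59) + 42477) = √(196 + 42477) = √42673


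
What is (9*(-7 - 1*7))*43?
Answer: -5418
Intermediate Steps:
(9*(-7 - 1*7))*43 = (9*(-7 - 7))*43 = (9*(-14))*43 = -126*43 = -5418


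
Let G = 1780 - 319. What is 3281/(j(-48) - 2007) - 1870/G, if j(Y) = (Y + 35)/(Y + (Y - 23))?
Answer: -1017024779/348916020 ≈ -2.9148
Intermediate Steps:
G = 1461
j(Y) = (35 + Y)/(-23 + 2*Y) (j(Y) = (35 + Y)/(Y + (-23 + Y)) = (35 + Y)/(-23 + 2*Y))
3281/(j(-48) - 2007) - 1870/G = 3281/((35 - 48)/(-23 + 2*(-48)) - 2007) - 1870/1461 = 3281/(-13/(-23 - 96) - 2007) - 1870*1/1461 = 3281/(-13/(-119) - 2007) - 1870/1461 = 3281/(-1/119*(-13) - 2007) - 1870/1461 = 3281/(13/119 - 2007) - 1870/1461 = 3281/(-238820/119) - 1870/1461 = 3281*(-119/238820) - 1870/1461 = -390439/238820 - 1870/1461 = -1017024779/348916020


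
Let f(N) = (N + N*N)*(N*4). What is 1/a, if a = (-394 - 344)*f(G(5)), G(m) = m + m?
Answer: -1/3247200 ≈ -3.0796e-7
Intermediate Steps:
G(m) = 2*m
f(N) = 4*N*(N + N²) (f(N) = (N + N²)*(4*N) = 4*N*(N + N²))
a = -3247200 (a = (-394 - 344)*(4*(2*5)²*(1 + 2*5)) = -2952*10²*(1 + 10) = -2952*100*11 = -738*4400 = -3247200)
1/a = 1/(-3247200) = -1/3247200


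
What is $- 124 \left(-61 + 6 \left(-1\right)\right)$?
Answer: $8308$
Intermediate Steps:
$- 124 \left(-61 + 6 \left(-1\right)\right) = - 124 \left(-61 - 6\right) = \left(-124\right) \left(-67\right) = 8308$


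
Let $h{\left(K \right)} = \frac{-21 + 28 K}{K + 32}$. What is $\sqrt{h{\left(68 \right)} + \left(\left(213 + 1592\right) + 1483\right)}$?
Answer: $\frac{\sqrt{330683}}{10} \approx 57.505$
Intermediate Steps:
$h{\left(K \right)} = \frac{-21 + 28 K}{32 + K}$
$\sqrt{h{\left(68 \right)} + \left(\left(213 + 1592\right) + 1483\right)} = \sqrt{\frac{7 \left(-3 + 4 \cdot 68\right)}{32 + 68} + \left(\left(213 + 1592\right) + 1483\right)} = \sqrt{\frac{7 \left(-3 + 272\right)}{100} + \left(1805 + 1483\right)} = \sqrt{7 \cdot \frac{1}{100} \cdot 269 + 3288} = \sqrt{\frac{1883}{100} + 3288} = \sqrt{\frac{330683}{100}} = \frac{\sqrt{330683}}{10}$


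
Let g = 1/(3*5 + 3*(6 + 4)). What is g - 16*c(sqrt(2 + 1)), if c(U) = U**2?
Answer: -2159/45 ≈ -47.978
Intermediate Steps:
g = 1/45 (g = 1/(15 + 3*10) = 1/(15 + 30) = 1/45 ≈ 0.022222)
g - 16*c(sqrt(2 + 1)) = 1/45 - 16*(sqrt(2 + 1))**2 = 1/45 - 16*(sqrt(3))**2 = 1/45 - 16*3 = 1/45 - 48 = -2159/45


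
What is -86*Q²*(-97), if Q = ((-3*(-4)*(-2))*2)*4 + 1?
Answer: 304324502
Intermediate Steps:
Q = -191 (Q = ((12*(-2))*2)*4 + 1 = -24*2*4 + 1 = -48*4 + 1 = -192 + 1 = -191)
-86*Q²*(-97) = -86*(-191)²*(-97) = -86*36481*(-97) = -3137366*(-97) = 304324502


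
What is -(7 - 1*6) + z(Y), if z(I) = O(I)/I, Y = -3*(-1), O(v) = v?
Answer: 0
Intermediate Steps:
Y = 3
z(I) = 1 (z(I) = I/I = 1)
-(7 - 1*6) + z(Y) = -(7 - 1*6) + 1 = -(7 - 6) + 1 = -1*1 + 1 = -1 + 1 = 0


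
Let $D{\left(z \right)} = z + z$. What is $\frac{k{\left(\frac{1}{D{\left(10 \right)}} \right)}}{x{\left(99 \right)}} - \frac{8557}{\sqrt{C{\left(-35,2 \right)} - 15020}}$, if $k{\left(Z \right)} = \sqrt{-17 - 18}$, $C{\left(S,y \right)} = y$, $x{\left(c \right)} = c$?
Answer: $\frac{i \left(5006 \sqrt{35} + 282381 \sqrt{15018}\right)}{495594} \approx 69.885 i$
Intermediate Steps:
$D{\left(z \right)} = 2 z$
$k{\left(Z \right)} = i \sqrt{35}$ ($k{\left(Z \right)} = \sqrt{-35} = i \sqrt{35}$)
$\frac{k{\left(\frac{1}{D{\left(10 \right)}} \right)}}{x{\left(99 \right)}} - \frac{8557}{\sqrt{C{\left(-35,2 \right)} - 15020}} = \frac{i \sqrt{35}}{99} - \frac{8557}{\sqrt{2 - 15020}} = i \sqrt{35} \cdot \frac{1}{99} - \frac{8557}{\sqrt{-15018}} = \frac{i \sqrt{35}}{99} - \frac{8557}{i \sqrt{15018}} = \frac{i \sqrt{35}}{99} - 8557 \left(- \frac{i \sqrt{15018}}{15018}\right) = \frac{i \sqrt{35}}{99} + \frac{8557 i \sqrt{15018}}{15018}$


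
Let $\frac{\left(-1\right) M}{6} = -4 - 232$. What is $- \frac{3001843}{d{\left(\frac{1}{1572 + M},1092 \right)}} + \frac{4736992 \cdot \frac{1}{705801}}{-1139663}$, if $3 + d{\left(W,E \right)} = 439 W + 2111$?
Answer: $- \frac{37382640862855082236}{26253238063614513} \approx -1423.9$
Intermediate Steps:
$M = 1416$ ($M = - 6 \left(-4 - 232\right) = \left(-6\right) \left(-236\right) = 1416$)
$d{\left(W,E \right)} = 2108 + 439 W$ ($d{\left(W,E \right)} = -3 + \left(439 W + 2111\right) = -3 + \left(2111 + 439 W\right) = 2108 + 439 W$)
$- \frac{3001843}{d{\left(\frac{1}{1572 + M},1092 \right)}} + \frac{4736992 \cdot \frac{1}{705801}}{-1139663} = - \frac{3001843}{2108 + \frac{439}{1572 + 1416}} + \frac{4736992 \cdot \frac{1}{705801}}{-1139663} = - \frac{3001843}{2108 + \frac{439}{2988}} + 4736992 \cdot \frac{1}{705801} \left(- \frac{1}{1139663}\right) = - \frac{3001843}{2108 + 439 \cdot \frac{1}{2988}} + \frac{24544}{3657} \left(- \frac{1}{1139663}\right) = - \frac{3001843}{2108 + \frac{439}{2988}} - \frac{24544}{4167747591} = - \frac{3001843}{\frac{6299143}{2988}} - \frac{24544}{4167747591} = \left(-3001843\right) \frac{2988}{6299143} - \frac{24544}{4167747591} = - \frac{8969506884}{6299143} - \frac{24544}{4167747591} = - \frac{37382640862855082236}{26253238063614513}$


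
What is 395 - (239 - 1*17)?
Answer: 173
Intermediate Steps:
395 - (239 - 1*17) = 395 - (239 - 17) = 395 - 1*222 = 395 - 222 = 173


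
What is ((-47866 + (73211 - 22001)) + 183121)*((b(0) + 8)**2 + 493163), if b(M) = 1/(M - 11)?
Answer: 11128285647780/121 ≈ 9.1969e+10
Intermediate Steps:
b(M) = 1/(-11 + M)
((-47866 + (73211 - 22001)) + 183121)*((b(0) + 8)**2 + 493163) = ((-47866 + (73211 - 22001)) + 183121)*((1/(-11 + 0) + 8)**2 + 493163) = ((-47866 + 51210) + 183121)*((1/(-11) + 8)**2 + 493163) = (3344 + 183121)*((-1/11 + 8)**2 + 493163) = 186465*((87/11)**2 + 493163) = 186465*(7569/121 + 493163) = 186465*(59680292/121) = 11128285647780/121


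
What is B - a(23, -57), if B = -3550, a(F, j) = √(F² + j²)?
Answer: -3550 - √3778 ≈ -3611.5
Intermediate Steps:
B - a(23, -57) = -3550 - √(23² + (-57)²) = -3550 - √(529 + 3249) = -3550 - √3778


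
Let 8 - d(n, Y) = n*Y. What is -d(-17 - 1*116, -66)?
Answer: 8770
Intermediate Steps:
d(n, Y) = 8 - Y*n (d(n, Y) = 8 - n*Y = 8 - Y*n)
-d(-17 - 1*116, -66) = -(8 - 1*(-66)*(-17 - 1*116)) = -(8 - 1*(-66)*(-17 - 116)) = -(8 - 1*(-66)*(-133)) = -(8 - 8778) = -1*(-8770) = 8770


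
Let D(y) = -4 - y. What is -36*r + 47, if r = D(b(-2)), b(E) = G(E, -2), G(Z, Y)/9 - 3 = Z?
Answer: 515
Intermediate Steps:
G(Z, Y) = 27 + 9*Z
b(E) = 27 + 9*E
r = -13 (r = -4 - (27 + 9*(-2)) = -4 - (27 - 18) = -4 - 1*9 = -4 - 9 = -13)
-36*r + 47 = -36*(-13) + 47 = 468 + 47 = 515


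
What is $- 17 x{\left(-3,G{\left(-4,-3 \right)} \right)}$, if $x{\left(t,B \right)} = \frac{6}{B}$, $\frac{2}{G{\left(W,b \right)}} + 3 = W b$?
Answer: $-459$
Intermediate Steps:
$G{\left(W,b \right)} = \frac{2}{-3 + W b}$
$- 17 x{\left(-3,G{\left(-4,-3 \right)} \right)} = - 17 \frac{6}{2 \frac{1}{-3 - -12}} = - 17 \frac{6}{2 \frac{1}{-3 + 12}} = - 17 \frac{6}{2 \cdot \frac{1}{9}} = - 17 \frac{6}{\frac{2}{9}} = - 17 \cdot 6 \cdot \frac{9}{2} = \left(-17\right) 27 = -459$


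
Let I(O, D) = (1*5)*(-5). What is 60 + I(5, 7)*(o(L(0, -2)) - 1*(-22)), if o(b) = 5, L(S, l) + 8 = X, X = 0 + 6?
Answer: -615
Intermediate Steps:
I(O, D) = -25 (I(O, D) = 5*(-5) = -25)
X = 6
L(S, l) = -2 (L(S, l) = -8 + 6 = -2)
60 + I(5, 7)*(o(L(0, -2)) - 1*(-22)) = 60 - 25*(5 - 1*(-22)) = 60 - 25*(5 + 22) = 60 - 25*27 = 60 - 675 = -615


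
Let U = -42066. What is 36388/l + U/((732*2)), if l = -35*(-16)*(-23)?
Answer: -1549693/49105 ≈ -31.559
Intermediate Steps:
l = -12880 (l = 560*(-23) = -12880)
36388/l + U/((732*2)) = 36388/(-12880) - 42066/(732*2) = 36388*(-1/12880) - 42066/1464 = -9097/3220 - 42066*1/1464 = -9097/3220 - 7011/244 = -1549693/49105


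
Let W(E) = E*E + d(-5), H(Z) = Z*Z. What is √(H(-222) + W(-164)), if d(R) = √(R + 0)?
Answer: √(76180 + I*√5) ≈ 276.01 + 0.004*I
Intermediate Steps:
d(R) = √R
H(Z) = Z²
W(E) = E² + I*√5 (W(E) = E*E + √(-5) = E² + I*√5)
√(H(-222) + W(-164)) = √((-222)² + ((-164)² + I*√5)) = √(49284 + (26896 + I*√5)) = √(76180 + I*√5)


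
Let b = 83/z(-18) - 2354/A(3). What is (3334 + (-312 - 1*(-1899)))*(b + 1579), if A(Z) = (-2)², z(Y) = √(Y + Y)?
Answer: 9748501/2 - 408443*I/6 ≈ 4.8742e+6 - 68074.0*I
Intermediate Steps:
z(Y) = √2*√Y (z(Y) = √(2*Y) = √2*√Y)
A(Z) = 4
b = -1177/2 - 83*I/6 (b = 83/((√2*√(-18))) - 2354/4 = 83/((√2*(3*I*√2))) - 2354*¼ = 83/((6*I)) - 1177/2 = 83*(-I/6) - 1177/2 = -83*I/6 - 1177/2 = -1177/2 - 83*I/6 ≈ -588.5 - 13.833*I)
(3334 + (-312 - 1*(-1899)))*(b + 1579) = (3334 + (-312 - 1*(-1899)))*((-1177/2 - 83*I/6) + 1579) = (3334 + (-312 + 1899))*(1981/2 - 83*I/6) = (3334 + 1587)*(1981/2 - 83*I/6) = 4921*(1981/2 - 83*I/6) = 9748501/2 - 408443*I/6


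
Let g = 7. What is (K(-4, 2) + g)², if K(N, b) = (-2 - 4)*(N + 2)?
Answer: 361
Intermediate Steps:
K(N, b) = -12 - 6*N (K(N, b) = -6*(2 + N) = -12 - 6*N)
(K(-4, 2) + g)² = ((-12 - 6*(-4)) + 7)² = ((-12 + 24) + 7)² = (12 + 7)² = 19² = 361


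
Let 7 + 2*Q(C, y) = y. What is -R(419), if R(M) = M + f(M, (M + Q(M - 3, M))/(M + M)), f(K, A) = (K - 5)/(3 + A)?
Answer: -1662173/3139 ≈ -529.52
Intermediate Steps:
Q(C, y) = -7/2 + y/2
f(K, A) = (-5 + K)/(3 + A)
R(M) = M + (-5 + M)/(3 + (-7/2 + 3*M/2)/(2*M)) (R(M) = M + (-5 + M)/(3 + (M + (-7/2 + M/2))/(M + M)) = M + (-5 + M)/(3 + (-7/2 + 3*M/2)/((2*M))) = M + (-5 + M)/(3 + (-7/2 + 3*M/2)*(1/(2*M))) = M + (-5 + M)/(3 + (-7/2 + 3*M/2)/(2*M)))
-R(419) = -419*(-27 + 19*419)/(-7 + 15*419) = -419*(-27 + 7961)/(-7 + 6285) = -419*7934/6278 = -1*1662173/3139 = -1662173/3139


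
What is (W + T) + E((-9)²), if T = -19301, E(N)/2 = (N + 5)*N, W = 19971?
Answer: 14602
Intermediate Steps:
E(N) = 2*N*(5 + N) (E(N) = 2*((N + 5)*N) = 2*((5 + N)*N) = 2*(N*(5 + N)) = 2*N*(5 + N))
(W + T) + E((-9)²) = (19971 - 19301) + 2*(-9)²*(5 + (-9)²) = 670 + 2*81*(5 + 81) = 670 + 2*81*86 = 670 + 13932 = 14602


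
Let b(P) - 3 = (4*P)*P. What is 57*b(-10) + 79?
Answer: 23050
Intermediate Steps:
b(P) = 3 + 4*P² (b(P) = 3 + (4*P)*P = 3 + 4*P²)
57*b(-10) + 79 = 57*(3 + 4*(-10)²) + 79 = 57*(3 + 4*100) + 79 = 57*(3 + 400) + 79 = 57*403 + 79 = 22971 + 79 = 23050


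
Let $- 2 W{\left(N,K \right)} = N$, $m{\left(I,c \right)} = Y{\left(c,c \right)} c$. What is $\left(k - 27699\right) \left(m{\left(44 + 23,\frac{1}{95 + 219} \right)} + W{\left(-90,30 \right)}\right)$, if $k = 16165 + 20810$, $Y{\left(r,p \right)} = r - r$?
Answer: $417420$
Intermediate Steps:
$Y{\left(r,p \right)} = 0$
$k = 36975$
$m{\left(I,c \right)} = 0$ ($m{\left(I,c \right)} = 0 c = 0$)
$W{\left(N,K \right)} = - \frac{N}{2}$
$\left(k - 27699\right) \left(m{\left(44 + 23,\frac{1}{95 + 219} \right)} + W{\left(-90,30 \right)}\right) = \left(36975 - 27699\right) \left(0 - -45\right) = 9276 \left(0 + 45\right) = 9276 \cdot 45 = 417420$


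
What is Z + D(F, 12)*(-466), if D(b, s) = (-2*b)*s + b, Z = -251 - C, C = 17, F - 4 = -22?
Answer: -193192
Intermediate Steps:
F = -18 (F = 4 - 22 = -18)
Z = -268 (Z = -251 - 1*17 = -251 - 17 = -268)
D(b, s) = b - 2*b*s (D(b, s) = -2*b*s + b = b - 2*b*s)
Z + D(F, 12)*(-466) = -268 - 18*(1 - 2*12)*(-466) = -268 - 18*(1 - 24)*(-466) = -268 - 18*(-23)*(-466) = -268 + 414*(-466) = -268 - 192924 = -193192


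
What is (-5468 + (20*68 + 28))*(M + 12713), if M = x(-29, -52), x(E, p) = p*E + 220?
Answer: -58919280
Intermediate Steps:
x(E, p) = 220 + E*p (x(E, p) = E*p + 220 = 220 + E*p)
M = 1728 (M = 220 - 29*(-52) = 220 + 1508 = 1728)
(-5468 + (20*68 + 28))*(M + 12713) = (-5468 + (20*68 + 28))*(1728 + 12713) = (-5468 + (1360 + 28))*14441 = (-5468 + 1388)*14441 = -4080*14441 = -58919280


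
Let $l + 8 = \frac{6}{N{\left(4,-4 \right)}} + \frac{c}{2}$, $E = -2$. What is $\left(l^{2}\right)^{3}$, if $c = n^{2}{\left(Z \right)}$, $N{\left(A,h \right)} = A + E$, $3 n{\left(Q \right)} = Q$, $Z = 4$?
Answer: $\frac{2565726409}{531441} \approx 4827.9$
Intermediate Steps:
$n{\left(Q \right)} = \frac{Q}{3}$
$N{\left(A,h \right)} = -2 + A$ ($N{\left(A,h \right)} = A - 2 = -2 + A$)
$c = \frac{16}{9}$ ($c = \left(\frac{1}{3} \cdot 4\right)^{2} = \left(\frac{4}{3}\right)^{2} = \frac{16}{9} \approx 1.7778$)
$l = - \frac{37}{9}$ ($l = -8 + \left(\frac{6}{-2 + 4} + \frac{16}{9 \cdot 2}\right) = -8 + \left(\frac{6}{2} + \frac{16}{9} \cdot \frac{1}{2}\right) = -8 + \left(6 \cdot \frac{1}{2} + \frac{8}{9}\right) = -8 + \left(3 + \frac{8}{9}\right) = -8 + \frac{35}{9} = - \frac{37}{9} \approx -4.1111$)
$\left(l^{2}\right)^{3} = \left(\left(- \frac{37}{9}\right)^{2}\right)^{3} = \left(\frac{1369}{81}\right)^{3} = \frac{2565726409}{531441}$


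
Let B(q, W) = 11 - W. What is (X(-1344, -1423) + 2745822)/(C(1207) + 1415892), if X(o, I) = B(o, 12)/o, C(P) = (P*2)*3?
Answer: 3690384769/1912692096 ≈ 1.9294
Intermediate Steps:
C(P) = 6*P (C(P) = (2*P)*3 = 6*P)
X(o, I) = -1/o (X(o, I) = (11 - 1*12)/o = (11 - 12)/o = -1/o)
(X(-1344, -1423) + 2745822)/(C(1207) + 1415892) = (-1/(-1344) + 2745822)/(6*1207 + 1415892) = (-1*(-1/1344) + 2745822)/(7242 + 1415892) = (1/1344 + 2745822)/1423134 = (3690384769/1344)*(1/1423134) = 3690384769/1912692096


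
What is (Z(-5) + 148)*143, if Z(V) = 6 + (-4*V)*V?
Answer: 7722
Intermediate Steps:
Z(V) = 6 - 4*V**2
(Z(-5) + 148)*143 = ((6 - 4*(-5)**2) + 148)*143 = ((6 - 4*25) + 148)*143 = ((6 - 100) + 148)*143 = (-94 + 148)*143 = 54*143 = 7722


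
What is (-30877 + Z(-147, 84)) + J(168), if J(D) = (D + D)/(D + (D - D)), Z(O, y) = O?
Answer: -31022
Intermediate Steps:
J(D) = 2 (J(D) = (2*D)/(D + 0) = (2*D)/D = 2)
(-30877 + Z(-147, 84)) + J(168) = (-30877 - 147) + 2 = -31024 + 2 = -31022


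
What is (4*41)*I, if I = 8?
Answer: 1312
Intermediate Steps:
(4*41)*I = (4*41)*8 = 164*8 = 1312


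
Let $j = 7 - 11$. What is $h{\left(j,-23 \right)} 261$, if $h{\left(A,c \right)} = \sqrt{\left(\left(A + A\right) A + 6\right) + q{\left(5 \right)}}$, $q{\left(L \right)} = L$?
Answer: $261 \sqrt{43} \approx 1711.5$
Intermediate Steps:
$j = -4$ ($j = 7 - 11 = -4$)
$h{\left(A,c \right)} = \sqrt{11 + 2 A^{2}}$ ($h{\left(A,c \right)} = \sqrt{\left(\left(A + A\right) A + 6\right) + 5} = \sqrt{\left(2 A A + 6\right) + 5} = \sqrt{\left(2 A^{2} + 6\right) + 5} = \sqrt{\left(6 + 2 A^{2}\right) + 5} = \sqrt{11 + 2 A^{2}}$)
$h{\left(j,-23 \right)} 261 = \sqrt{11 + 2 \left(-4\right)^{2}} \cdot 261 = \sqrt{11 + 2 \cdot 16} \cdot 261 = \sqrt{11 + 32} \cdot 261 = \sqrt{43} \cdot 261 = 261 \sqrt{43}$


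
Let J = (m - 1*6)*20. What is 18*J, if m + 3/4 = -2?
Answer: -3150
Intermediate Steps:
m = -11/4 (m = -¾ - 2 = -11/4 ≈ -2.7500)
J = -175 (J = (-11/4 - 1*6)*20 = (-11/4 - 6)*20 = -35/4*20 = -175)
18*J = 18*(-175) = -3150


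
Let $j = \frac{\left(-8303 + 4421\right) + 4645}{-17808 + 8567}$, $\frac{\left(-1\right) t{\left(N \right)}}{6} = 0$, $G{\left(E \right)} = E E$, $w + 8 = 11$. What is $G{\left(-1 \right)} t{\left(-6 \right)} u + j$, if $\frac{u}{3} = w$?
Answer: $- \frac{763}{9241} \approx -0.082567$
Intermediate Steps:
$w = 3$ ($w = -8 + 11 = 3$)
$G{\left(E \right)} = E^{2}$
$t{\left(N \right)} = 0$ ($t{\left(N \right)} = \left(-6\right) 0 = 0$)
$u = 9$ ($u = 3 \cdot 3 = 9$)
$j = - \frac{763}{9241}$ ($j = \frac{-3882 + 4645}{-9241} = 763 \left(- \frac{1}{9241}\right) = - \frac{763}{9241} \approx -0.082567$)
$G{\left(-1 \right)} t{\left(-6 \right)} u + j = \left(-1\right)^{2} \cdot 0 \cdot 9 - \frac{763}{9241} = 1 \cdot 0 \cdot 9 - \frac{763}{9241} = 0 \cdot 9 - \frac{763}{9241} = 0 - \frac{763}{9241} = - \frac{763}{9241}$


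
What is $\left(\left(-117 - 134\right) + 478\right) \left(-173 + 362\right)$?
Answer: $42903$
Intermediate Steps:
$\left(\left(-117 - 134\right) + 478\right) \left(-173 + 362\right) = \left(-251 + 478\right) 189 = 227 \cdot 189 = 42903$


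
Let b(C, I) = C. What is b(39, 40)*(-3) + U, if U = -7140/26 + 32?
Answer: -4675/13 ≈ -359.62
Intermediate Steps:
U = -3154/13 (U = -7140/26 + 32 = -70*51/13 + 32 = -3570/13 + 32 = -3154/13 ≈ -242.62)
b(39, 40)*(-3) + U = 39*(-3) - 3154/13 = -117 - 3154/13 = -4675/13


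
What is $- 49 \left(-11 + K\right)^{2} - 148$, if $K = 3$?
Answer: $-3284$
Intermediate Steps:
$- 49 \left(-11 + K\right)^{2} - 148 = - 49 \left(-11 + 3\right)^{2} - 148 = - 49 \left(-8\right)^{2} - 148 = \left(-49\right) 64 - 148 = -3136 - 148 = -3284$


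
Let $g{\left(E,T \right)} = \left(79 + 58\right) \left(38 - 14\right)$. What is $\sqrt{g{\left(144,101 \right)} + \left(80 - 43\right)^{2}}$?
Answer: $\sqrt{4657} \approx 68.242$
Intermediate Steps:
$g{\left(E,T \right)} = 3288$ ($g{\left(E,T \right)} = 137 \cdot 24 = 3288$)
$\sqrt{g{\left(144,101 \right)} + \left(80 - 43\right)^{2}} = \sqrt{3288 + \left(80 - 43\right)^{2}} = \sqrt{3288 + 37^{2}} = \sqrt{3288 + 1369} = \sqrt{4657}$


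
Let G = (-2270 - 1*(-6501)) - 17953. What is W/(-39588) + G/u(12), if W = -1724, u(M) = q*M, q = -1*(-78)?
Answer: -2507467/171548 ≈ -14.617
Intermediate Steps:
q = 78
u(M) = 78*M
G = -13722 (G = (-2270 + 6501) - 17953 = 4231 - 17953 = -13722)
W/(-39588) + G/u(12) = -1724/(-39588) - 13722/(78*12) = -1724*(-1/39588) - 13722/936 = 431/9897 - 13722*1/936 = 431/9897 - 2287/156 = -2507467/171548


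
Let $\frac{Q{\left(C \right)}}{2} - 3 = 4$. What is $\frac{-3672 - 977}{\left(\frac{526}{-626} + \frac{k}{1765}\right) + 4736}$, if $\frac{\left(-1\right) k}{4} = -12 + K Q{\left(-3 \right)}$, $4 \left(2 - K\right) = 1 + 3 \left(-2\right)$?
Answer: $- \frac{2568316805}{2615873383} \approx -0.98182$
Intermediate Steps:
$K = \frac{13}{4}$ ($K = 2 - \frac{1 + 3 \left(-2\right)}{4} = 2 - \frac{1 - 6}{4} = 2 - - \frac{5}{4} = 2 + \frac{5}{4} = \frac{13}{4} \approx 3.25$)
$Q{\left(C \right)} = 14$ ($Q{\left(C \right)} = 6 + 2 \cdot 4 = 6 + 8 = 14$)
$k = -134$ ($k = - 4 \left(-12 + \frac{13}{4} \cdot 14\right) = - 4 \left(-12 + \frac{91}{2}\right) = \left(-4\right) \frac{67}{2} = -134$)
$\frac{-3672 - 977}{\left(\frac{526}{-626} + \frac{k}{1765}\right) + 4736} = \frac{-3672 - 977}{\left(\frac{526}{-626} - \frac{134}{1765}\right) + 4736} = - \frac{4649}{\left(526 \left(- \frac{1}{626}\right) - \frac{134}{1765}\right) + 4736} = - \frac{4649}{\left(- \frac{263}{313} - \frac{134}{1765}\right) + 4736} = - \frac{4649}{- \frac{506137}{552445} + 4736} = - \frac{4649}{\frac{2615873383}{552445}} = \left(-4649\right) \frac{552445}{2615873383} = - \frac{2568316805}{2615873383}$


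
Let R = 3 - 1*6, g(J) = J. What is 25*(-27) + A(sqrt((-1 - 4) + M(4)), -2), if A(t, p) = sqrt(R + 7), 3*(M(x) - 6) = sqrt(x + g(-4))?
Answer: -673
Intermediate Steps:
M(x) = 6 + sqrt(-4 + x)/3 (M(x) = 6 + sqrt(x - 4)/3 = 6 + sqrt(-4 + x)/3)
R = -3 (R = 3 - 6 = -3)
A(t, p) = 2 (A(t, p) = sqrt(-3 + 7) = sqrt(4) = 2)
25*(-27) + A(sqrt((-1 - 4) + M(4)), -2) = 25*(-27) + 2 = -675 + 2 = -673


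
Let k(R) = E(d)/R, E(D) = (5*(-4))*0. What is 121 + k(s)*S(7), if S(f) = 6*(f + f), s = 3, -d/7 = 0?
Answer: 121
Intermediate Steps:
d = 0 (d = -7*0 = 0)
E(D) = 0 (E(D) = -20*0 = 0)
k(R) = 0 (k(R) = 0/R = 0)
S(f) = 12*f (S(f) = 6*(2*f) = 12*f)
121 + k(s)*S(7) = 121 + 0*(12*7) = 121 + 0*84 = 121 + 0 = 121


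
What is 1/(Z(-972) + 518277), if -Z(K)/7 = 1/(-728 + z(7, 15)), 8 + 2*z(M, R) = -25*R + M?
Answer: 916/474741739 ≈ 1.9295e-6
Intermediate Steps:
z(M, R) = -4 + M/2 - 25*R/2 (z(M, R) = -4 + (-25*R + M)/2 = -4 + (M - 25*R)/2 = -4 + (M/2 - 25*R/2) = -4 + M/2 - 25*R/2)
Z(K) = 7/916 (Z(K) = -7/(-728 + (-4 + (½)*7 - 25/2*15)) = -7/(-728 + (-4 + 7/2 - 375/2)) = -7/(-728 - 188) = -7/(-916) = -7*(-1/916) = 7/916)
1/(Z(-972) + 518277) = 1/(7/916 + 518277) = 1/(474741739/916) = 916/474741739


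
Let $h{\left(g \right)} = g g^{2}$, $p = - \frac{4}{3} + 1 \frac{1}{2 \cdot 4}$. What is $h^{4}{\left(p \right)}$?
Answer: $\frac{353814783205469041}{36520347436056576} \approx 9.6882$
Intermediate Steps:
$p = - \frac{29}{24}$ ($p = \left(-4\right) \frac{1}{3} + 1 \cdot \frac{1}{8} = - \frac{4}{3} + 1 \cdot \frac{1}{8} = - \frac{4}{3} + \frac{1}{8} = - \frac{29}{24} \approx -1.2083$)
$h{\left(g \right)} = g^{3}$
$h^{4}{\left(p \right)} = \left(\left(- \frac{29}{24}\right)^{3}\right)^{4} = \left(- \frac{24389}{13824}\right)^{4} = \frac{353814783205469041}{36520347436056576}$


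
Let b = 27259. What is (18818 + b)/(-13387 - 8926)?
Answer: -46077/22313 ≈ -2.0650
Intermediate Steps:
(18818 + b)/(-13387 - 8926) = (18818 + 27259)/(-13387 - 8926) = 46077/(-22313) = 46077*(-1/22313) = -46077/22313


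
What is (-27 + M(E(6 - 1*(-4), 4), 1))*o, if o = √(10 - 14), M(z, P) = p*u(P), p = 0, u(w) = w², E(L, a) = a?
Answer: -54*I ≈ -54.0*I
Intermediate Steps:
M(z, P) = 0 (M(z, P) = 0*P² = 0)
o = 2*I (o = √(-4) = 2*I ≈ 2.0*I)
(-27 + M(E(6 - 1*(-4), 4), 1))*o = (-27 + 0)*(2*I) = -54*I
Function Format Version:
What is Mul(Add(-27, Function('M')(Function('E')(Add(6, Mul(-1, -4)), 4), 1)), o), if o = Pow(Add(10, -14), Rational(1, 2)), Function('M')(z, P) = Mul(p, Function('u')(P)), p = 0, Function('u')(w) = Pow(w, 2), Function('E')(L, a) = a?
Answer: Mul(-54, I) ≈ Mul(-54.000, I)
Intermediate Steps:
Function('M')(z, P) = 0 (Function('M')(z, P) = Mul(0, Pow(P, 2)) = 0)
o = Mul(2, I) (o = Pow(-4, Rational(1, 2)) = Mul(2, I) ≈ Mul(2.0000, I))
Mul(Add(-27, Function('M')(Function('E')(Add(6, Mul(-1, -4)), 4), 1)), o) = Mul(Add(-27, 0), Mul(2, I)) = Mul(-27, Mul(2, I)) = Mul(-54, I)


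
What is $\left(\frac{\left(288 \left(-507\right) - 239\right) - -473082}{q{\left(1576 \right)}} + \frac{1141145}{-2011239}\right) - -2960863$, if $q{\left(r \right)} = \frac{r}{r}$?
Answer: $\frac{6612329206765}{2011239} \approx 3.2877 \cdot 10^{6}$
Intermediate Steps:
$q{\left(r \right)} = 1$
$\left(\frac{\left(288 \left(-507\right) - 239\right) - -473082}{q{\left(1576 \right)}} + \frac{1141145}{-2011239}\right) - -2960863 = \left(\frac{\left(288 \left(-507\right) - 239\right) - -473082}{1} + \frac{1141145}{-2011239}\right) - -2960863 = \left(\left(\left(-146016 - 239\right) + 473082\right) 1 + 1141145 \left(- \frac{1}{2011239}\right)\right) + 2960863 = \left(\left(-146255 + 473082\right) 1 - \frac{1141145}{2011239}\right) + 2960863 = \left(326827 \cdot 1 - \frac{1141145}{2011239}\right) + 2960863 = \left(326827 - \frac{1141145}{2011239}\right) + 2960863 = \frac{657326067508}{2011239} + 2960863 = \frac{6612329206765}{2011239}$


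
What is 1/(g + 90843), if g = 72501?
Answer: 1/163344 ≈ 6.1220e-6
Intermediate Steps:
1/(g + 90843) = 1/(72501 + 90843) = 1/163344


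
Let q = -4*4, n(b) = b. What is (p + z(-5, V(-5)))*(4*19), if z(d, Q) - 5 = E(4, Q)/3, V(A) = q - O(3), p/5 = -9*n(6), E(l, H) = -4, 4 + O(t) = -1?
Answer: -60724/3 ≈ -20241.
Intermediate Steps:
q = -16
O(t) = -5 (O(t) = -4 - 1 = -5)
p = -270 (p = 5*(-9*6) = 5*(-54) = -270)
V(A) = -11 (V(A) = -16 - 1*(-5) = -16 + 5 = -11)
z(d, Q) = 11/3 (z(d, Q) = 5 - 4/3 = 11/3)
(p + z(-5, V(-5)))*(4*19) = (-270 + 11/3)*(4*19) = -799/3*76 = -60724/3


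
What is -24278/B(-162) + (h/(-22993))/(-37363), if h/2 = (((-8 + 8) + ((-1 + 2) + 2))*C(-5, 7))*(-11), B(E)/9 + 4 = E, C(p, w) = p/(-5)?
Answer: 10428462615499/641738331873 ≈ 16.250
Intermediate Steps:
C(p, w) = -p/5 (C(p, w) = p*(-⅕) = -p/5)
B(E) = -36 + 9*E
h = -66 (h = 2*((((-8 + 8) + ((-1 + 2) + 2))*(-⅕*(-5)))*(-11)) = 2*(((0 + (1 + 2))*1)*(-11)) = 2*(((0 + 3)*1)*(-11)) = 2*((3*1)*(-11)) = 2*(3*(-11)) = 2*(-33) = -66)
-24278/B(-162) + (h/(-22993))/(-37363) = -24278/(-36 + 9*(-162)) - 66/(-22993)/(-37363) = -24278/(-36 - 1458) - 66*(-1/22993)*(-1/37363) = -24278/(-1494) + (66/22993)*(-1/37363) = -24278*(-1/1494) - 66/859087459 = 12139/747 - 66/859087459 = 10428462615499/641738331873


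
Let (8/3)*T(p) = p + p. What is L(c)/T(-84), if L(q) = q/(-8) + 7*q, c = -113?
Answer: 6215/504 ≈ 12.331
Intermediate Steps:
L(q) = 55*q/8 (L(q) = q*(-1/8) + 7*q = -q/8 + 7*q = 55*q/8)
T(p) = 3*p/4 (T(p) = 3*(p + p)/8 = 3*(2*p)/8 = 3*p/4)
L(c)/T(-84) = ((55/8)*(-113))/(((3/4)*(-84))) = -6215/8/(-63) = -6215/8*(-1/63) = 6215/504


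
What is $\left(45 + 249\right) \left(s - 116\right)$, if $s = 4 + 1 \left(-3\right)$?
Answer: $-33810$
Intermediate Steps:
$s = 1$ ($s = 4 - 3 = 1$)
$\left(45 + 249\right) \left(s - 116\right) = \left(45 + 249\right) \left(1 - 116\right) = 294 \left(-115\right) = -33810$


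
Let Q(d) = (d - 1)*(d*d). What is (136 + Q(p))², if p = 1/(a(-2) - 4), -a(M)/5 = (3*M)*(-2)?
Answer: 1271030807007361/68719476736 ≈ 18496.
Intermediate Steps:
a(M) = 30*M (a(M) = -5*3*M*(-2) = -(-30)*M = 30*M)
p = -1/64 (p = 1/(30*(-2) - 4) = 1/(-60 - 4) = 1/(-64) = -1/64 ≈ -0.015625)
Q(d) = d²*(-1 + d) (Q(d) = (-1 + d)*d² = d²*(-1 + d))
(136 + Q(p))² = (136 + (-1/64)²*(-1 - 1/64))² = (136 + (1/4096)*(-65/64))² = (136 - 65/262144)² = (35651519/262144)² = 1271030807007361/68719476736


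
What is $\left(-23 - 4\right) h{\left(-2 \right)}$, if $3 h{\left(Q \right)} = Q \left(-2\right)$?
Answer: $-36$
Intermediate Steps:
$h{\left(Q \right)} = - \frac{2 Q}{3}$ ($h{\left(Q \right)} = \frac{Q \left(-2\right)}{3} = \frac{\left(-2\right) Q}{3} = - \frac{2 Q}{3}$)
$\left(-23 - 4\right) h{\left(-2 \right)} = \left(-23 - 4\right) \left(\left(- \frac{2}{3}\right) \left(-2\right)\right) = \left(-27\right) \frac{4}{3} = -36$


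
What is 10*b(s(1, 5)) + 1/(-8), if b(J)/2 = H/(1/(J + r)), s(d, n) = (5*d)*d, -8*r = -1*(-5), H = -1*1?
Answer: -701/8 ≈ -87.625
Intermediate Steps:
H = -1
r = -5/8 (r = -(-1)*(-5)/8 = -⅛*5 = -5/8 ≈ -0.62500)
s(d, n) = 5*d²
b(J) = 5/4 - 2*J (b(J) = 2*(-1/(1/(J - 5/8))) = 2*(-1/(1/(-5/8 + J))) = 2*(-(-5/8 + J)) = 2*(5/8 - J) = 5/4 - 2*J)
10*b(s(1, 5)) + 1/(-8) = 10*(5/4 - 10*1²) + 1/(-8) = 10*(5/4 - 10) - ⅛ = 10*(-35/4) - ⅛ = -175/2 - ⅛ = -701/8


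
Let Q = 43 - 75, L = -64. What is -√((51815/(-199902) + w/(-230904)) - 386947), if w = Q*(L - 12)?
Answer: -5*I*√6361272152561704132974/641085714 ≈ -622.05*I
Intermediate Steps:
Q = -32
w = 2432 (w = -32*(-64 - 12) = -32*(-76) = 2432)
-√((51815/(-199902) + w/(-230904)) - 386947) = -√((51815/(-199902) + 2432/(-230904)) - 386947) = -√((51815*(-1/199902) + 2432*(-1/230904)) - 386947) = -√((-51815/199902 - 304/28863) - 386947) = -√(-518768851/1923257142 - 386947) = -√(-744199100094325/1923257142) = -5*I*√6361272152561704132974/641085714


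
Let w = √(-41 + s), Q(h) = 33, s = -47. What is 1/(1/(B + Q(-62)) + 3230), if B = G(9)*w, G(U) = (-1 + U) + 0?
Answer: 21708863/70119734081 + 16*I*√22/70119734081 ≈ 0.0003096 + 1.0703e-9*I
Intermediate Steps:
G(U) = -1 + U
w = 2*I*√22 (w = √(-41 - 47) = √(-88) = 2*I*√22 ≈ 9.3808*I)
B = 16*I*√22 (B = (-1 + 9)*(2*I*√22) = 8*(2*I*√22) = 16*I*√22 ≈ 75.047*I)
1/(1/(B + Q(-62)) + 3230) = 1/(1/(16*I*√22 + 33) + 3230) = 1/(1/(33 + 16*I*√22) + 3230) = 1/(3230 + 1/(33 + 16*I*√22))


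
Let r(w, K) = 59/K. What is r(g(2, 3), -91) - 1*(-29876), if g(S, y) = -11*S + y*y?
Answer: 2718657/91 ≈ 29875.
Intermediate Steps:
g(S, y) = y**2 - 11*S (g(S, y) = -11*S + y**2 = y**2 - 11*S)
r(g(2, 3), -91) - 1*(-29876) = 59/(-91) - 1*(-29876) = 59*(-1/91) + 29876 = -59/91 + 29876 = 2718657/91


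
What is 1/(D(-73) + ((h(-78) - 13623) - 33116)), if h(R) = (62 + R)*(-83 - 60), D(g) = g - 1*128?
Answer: -1/44652 ≈ -2.2395e-5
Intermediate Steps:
D(g) = -128 + g (D(g) = g - 128 = -128 + g)
h(R) = -8866 - 143*R (h(R) = (62 + R)*(-143) = -8866 - 143*R)
1/(D(-73) + ((h(-78) - 13623) - 33116)) = 1/((-128 - 73) + (((-8866 - 143*(-78)) - 13623) - 33116)) = 1/(-201 + (((-8866 + 11154) - 13623) - 33116)) = 1/(-201 + ((2288 - 13623) - 33116)) = 1/(-201 + (-11335 - 33116)) = 1/(-201 - 44451) = 1/(-44652) = -1/44652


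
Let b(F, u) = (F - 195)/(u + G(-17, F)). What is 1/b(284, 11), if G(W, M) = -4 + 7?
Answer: 14/89 ≈ 0.15730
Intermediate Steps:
G(W, M) = 3
b(F, u) = (-195 + F)/(3 + u) (b(F, u) = (F - 195)/(u + 3) = (-195 + F)/(3 + u))
1/b(284, 11) = 1/((-195 + 284)/(3 + 11)) = 1/(89/14) = 14/89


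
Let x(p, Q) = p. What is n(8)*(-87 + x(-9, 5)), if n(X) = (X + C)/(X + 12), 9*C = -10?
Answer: -496/15 ≈ -33.067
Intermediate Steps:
C = -10/9 (C = (⅑)*(-10) = -10/9 ≈ -1.1111)
n(X) = (-10/9 + X)/(12 + X) (n(X) = (X - 10/9)/(X + 12) = (-10/9 + X)/(12 + X))
n(8)*(-87 + x(-9, 5)) = ((-10/9 + 8)/(12 + 8))*(-87 - 9) = ((62/9)/20)*(-96) = ((1/20)*(62/9))*(-96) = (31/90)*(-96) = -496/15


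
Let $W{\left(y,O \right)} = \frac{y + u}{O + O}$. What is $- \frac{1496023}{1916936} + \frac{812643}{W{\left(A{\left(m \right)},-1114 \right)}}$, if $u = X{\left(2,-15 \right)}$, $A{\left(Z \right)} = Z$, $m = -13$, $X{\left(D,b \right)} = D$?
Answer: $\frac{3470744121021091}{21086296} \approx 1.646 \cdot 10^{8}$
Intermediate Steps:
$u = 2$
$W{\left(y,O \right)} = \frac{2 + y}{2 O}$ ($W{\left(y,O \right)} = \frac{y + 2}{O + O} = \frac{2 + y}{2 O}$)
$- \frac{1496023}{1916936} + \frac{812643}{W{\left(A{\left(m \right)},-1114 \right)}} = - \frac{1496023}{1916936} + \frac{812643}{\frac{1}{2} \frac{1}{-1114} \left(2 - 13\right)} = \left(-1496023\right) \frac{1}{1916936} + \frac{812643}{\frac{1}{2} \left(- \frac{1}{1114}\right) \left(-11\right)} = - \frac{1496023}{1916936} + \frac{812643}{\frac{11}{2228}} = - \frac{1496023}{1916936} + 812643 \cdot \frac{2228}{11} = - \frac{1496023}{1916936} + \frac{1810568604}{11} = \frac{3470744121021091}{21086296}$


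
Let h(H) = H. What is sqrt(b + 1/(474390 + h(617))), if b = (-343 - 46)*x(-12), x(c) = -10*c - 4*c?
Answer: I*sqrt(14745479593527241)/475007 ≈ 255.64*I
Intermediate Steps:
x(c) = -14*c
b = -65352 (b = (-343 - 46)*(-14*(-12)) = -389*168 = -65352)
sqrt(b + 1/(474390 + h(617))) = sqrt(-65352 + 1/(474390 + 617)) = sqrt(-65352 + 1/475007) = sqrt(-31042657463/475007) = I*sqrt(14745479593527241)/475007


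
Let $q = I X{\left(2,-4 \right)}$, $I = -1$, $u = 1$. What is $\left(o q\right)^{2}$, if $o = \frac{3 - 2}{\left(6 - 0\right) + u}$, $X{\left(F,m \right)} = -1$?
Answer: $\frac{1}{49} \approx 0.020408$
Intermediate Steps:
$o = \frac{1}{7}$ ($o = \frac{3 - 2}{\left(6 - 0\right) + 1} = 1 \frac{1}{\left(6 + 0\right) + 1} = 1 \frac{1}{6 + 1} = 1 \cdot \frac{1}{7} = \frac{1}{7} \approx 0.14286$)
$q = 1$ ($q = \left(-1\right) \left(-1\right) = 1$)
$\left(o q\right)^{2} = \left(\frac{1}{7} \cdot 1\right)^{2} = \left(\frac{1}{7}\right)^{2} = \frac{1}{49}$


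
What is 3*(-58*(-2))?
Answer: 348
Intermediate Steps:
3*(-58*(-2)) = 3*116 = 348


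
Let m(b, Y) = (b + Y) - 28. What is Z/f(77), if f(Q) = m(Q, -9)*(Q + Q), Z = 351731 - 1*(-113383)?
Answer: 232557/3080 ≈ 75.505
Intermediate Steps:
m(b, Y) = -28 + Y + b (m(b, Y) = (Y + b) - 28 = -28 + Y + b)
Z = 465114 (Z = 351731 + 113383 = 465114)
f(Q) = 2*Q*(-37 + Q) (f(Q) = (-28 - 9 + Q)*(Q + Q) = (-37 + Q)*(2*Q) = 2*Q*(-37 + Q))
Z/f(77) = 465114/((2*77*(-37 + 77))) = 465114/((2*77*40)) = 465114/6160 = 465114*(1/6160) = 232557/3080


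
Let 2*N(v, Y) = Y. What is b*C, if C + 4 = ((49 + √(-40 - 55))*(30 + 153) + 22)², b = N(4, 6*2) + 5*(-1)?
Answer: 77620662 + 3289974*I*√95 ≈ 7.7621e+7 + 3.2067e+7*I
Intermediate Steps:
N(v, Y) = Y/2
b = 1 (b = (6*2)/2 + 5*(-1) = (½)*12 - 5 = 6 - 5 = 1)
C = -4 + (8989 + 183*I*√95)² (C = -4 + ((49 + √(-40 - 55))*(30 + 153) + 22)² = -4 + ((49 + √(-95))*183 + 22)² = -4 + ((49 + I*√95)*183 + 22)² = -4 + ((8967 + 183*I*√95) + 22)² = -4 + (8989 + 183*I*√95)² ≈ 7.7621e+7 + 3.2067e+7*I)
b*C = 1*(77620662 + 3289974*I*√95) = 77620662 + 3289974*I*√95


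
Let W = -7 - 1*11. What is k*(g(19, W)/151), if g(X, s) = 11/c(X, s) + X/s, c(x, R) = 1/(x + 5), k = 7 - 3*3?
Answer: -4733/1359 ≈ -3.4827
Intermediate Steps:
k = -2 (k = 7 - 9 = -2)
c(x, R) = 1/(5 + x)
W = -18 (W = -7 - 11 = -18)
g(X, s) = 55 + 11*X + X/s (g(X, s) = 11/(1/(5 + X)) + X/s = 11*(5 + X) + X/s = (55 + 11*X) + X/s = 55 + 11*X + X/s)
k*(g(19, W)/151) = -2*(55 + 11*19 + 19/(-18))/151 = -2*(55 + 209 + 19*(-1/18))/151 = -2*(55 + 209 - 19/18)/151 = -4733/(9*151) = -2*4733/2718 = -4733/1359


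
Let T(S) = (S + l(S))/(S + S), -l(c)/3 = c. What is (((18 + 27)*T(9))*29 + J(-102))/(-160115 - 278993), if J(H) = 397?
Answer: 227/109777 ≈ 0.0020678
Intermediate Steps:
l(c) = -3*c
T(S) = -1 (T(S) = (S - 3*S)/(S + S) = (-2*S)/((2*S)) = (-2*S)*(1/(2*S)) = -1)
(((18 + 27)*T(9))*29 + J(-102))/(-160115 - 278993) = (((18 + 27)*(-1))*29 + 397)/(-160115 - 278993) = ((45*(-1))*29 + 397)/(-439108) = (-45*29 + 397)*(-1/439108) = (-1305 + 397)*(-1/439108) = -908*(-1/439108) = 227/109777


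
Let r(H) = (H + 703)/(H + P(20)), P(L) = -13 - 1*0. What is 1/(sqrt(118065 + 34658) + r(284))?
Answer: -267477/11215155674 + 73441*sqrt(152723)/11215155674 ≈ 0.0025352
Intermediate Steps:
P(L) = -13 (P(L) = -13 + 0 = -13)
r(H) = (703 + H)/(-13 + H) (r(H) = (H + 703)/(H - 13) = (703 + H)/(-13 + H))
1/(sqrt(118065 + 34658) + r(284)) = 1/(sqrt(118065 + 34658) + (703 + 284)/(-13 + 284)) = 1/(sqrt(152723) + 987/271) = 1/(987/271 + sqrt(152723))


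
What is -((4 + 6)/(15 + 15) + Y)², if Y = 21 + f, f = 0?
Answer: -4096/9 ≈ -455.11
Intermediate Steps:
Y = 21 (Y = 21 + 0 = 21)
-((4 + 6)/(15 + 15) + Y)² = -((4 + 6)/(15 + 15) + 21)² = -(10/30 + 21)² = -(10*(1/30) + 21)² = -(⅓ + 21)² = -(64/3)² = -1*4096/9 = -4096/9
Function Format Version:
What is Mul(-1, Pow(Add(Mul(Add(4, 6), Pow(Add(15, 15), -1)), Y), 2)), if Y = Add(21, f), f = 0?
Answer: Rational(-4096, 9) ≈ -455.11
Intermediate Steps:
Y = 21 (Y = Add(21, 0) = 21)
Mul(-1, Pow(Add(Mul(Add(4, 6), Pow(Add(15, 15), -1)), Y), 2)) = Mul(-1, Pow(Add(Mul(Add(4, 6), Pow(Add(15, 15), -1)), 21), 2)) = Mul(-1, Pow(Add(Mul(10, Pow(30, -1)), 21), 2)) = Mul(-1, Pow(Add(Mul(10, Rational(1, 30)), 21), 2)) = Mul(-1, Pow(Add(Rational(1, 3), 21), 2)) = Mul(-1, Pow(Rational(64, 3), 2)) = Mul(-1, Rational(4096, 9)) = Rational(-4096, 9)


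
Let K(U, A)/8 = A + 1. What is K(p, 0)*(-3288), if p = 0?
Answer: -26304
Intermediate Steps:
K(U, A) = 8 + 8*A (K(U, A) = 8*(A + 1) = 8*(1 + A) = 8 + 8*A)
K(p, 0)*(-3288) = (8 + 8*0)*(-3288) = (8 + 0)*(-3288) = 8*(-3288) = -26304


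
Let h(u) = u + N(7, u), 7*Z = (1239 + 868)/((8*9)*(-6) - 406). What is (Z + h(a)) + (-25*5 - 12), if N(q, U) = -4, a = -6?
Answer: -123487/838 ≈ -147.36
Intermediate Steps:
Z = -301/838 (Z = ((1239 + 868)/((8*9)*(-6) - 406))/7 = (2107/(72*(-6) - 406))/7 = (2107/(-432 - 406))/7 = (2107/(-838))/7 = (2107*(-1/838))/7 = (1/7)*(-2107/838) = -301/838 ≈ -0.35919)
h(u) = -4 + u (h(u) = u - 4 = -4 + u)
(Z + h(a)) + (-25*5 - 12) = (-301/838 + (-4 - 6)) + (-25*5 - 12) = (-301/838 - 10) + (-125 - 12) = -8681/838 - 137 = -123487/838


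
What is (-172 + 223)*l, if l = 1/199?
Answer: 51/199 ≈ 0.25628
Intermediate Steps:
l = 1/199 ≈ 0.0050251
(-172 + 223)*l = (-172 + 223)*(1/199) = 51*(1/199) = 51/199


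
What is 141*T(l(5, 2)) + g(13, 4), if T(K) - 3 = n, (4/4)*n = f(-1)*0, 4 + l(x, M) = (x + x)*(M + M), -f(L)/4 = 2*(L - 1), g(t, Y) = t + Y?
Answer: 440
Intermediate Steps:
g(t, Y) = Y + t
f(L) = 8 - 8*L (f(L) = -8*(L - 1) = -8*(-1 + L) = -4*(-2 + 2*L) = 8 - 8*L)
l(x, M) = -4 + 4*M*x (l(x, M) = -4 + (x + x)*(M + M) = -4 + (2*x)*(2*M) = -4 + 4*M*x)
n = 0 (n = (8 - 8*(-1))*0 = (8 + 8)*0 = 16*0 = 0)
T(K) = 3 (T(K) = 3 + 0 = 3)
141*T(l(5, 2)) + g(13, 4) = 141*3 + (4 + 13) = 423 + 17 = 440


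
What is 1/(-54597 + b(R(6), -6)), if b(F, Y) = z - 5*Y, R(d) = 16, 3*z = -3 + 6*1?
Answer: -1/54566 ≈ -1.8326e-5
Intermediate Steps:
z = 1 (z = (-3 + 6*1)/3 = (-3 + 6)/3 = (⅓)*3 = 1)
b(F, Y) = 1 - 5*Y
1/(-54597 + b(R(6), -6)) = 1/(-54597 + (1 - 5*(-6))) = 1/(-54597 + (1 + 30)) = 1/(-54597 + 31) = 1/(-54566) = -1/54566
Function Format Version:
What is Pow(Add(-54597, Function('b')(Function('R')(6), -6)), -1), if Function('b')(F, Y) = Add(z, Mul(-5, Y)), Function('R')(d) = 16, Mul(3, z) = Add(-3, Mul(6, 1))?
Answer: Rational(-1, 54566) ≈ -1.8326e-5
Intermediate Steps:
z = 1 (z = Mul(Rational(1, 3), Add(-3, Mul(6, 1))) = Mul(Rational(1, 3), Add(-3, 6)) = Mul(Rational(1, 3), 3) = 1)
Function('b')(F, Y) = Add(1, Mul(-5, Y))
Pow(Add(-54597, Function('b')(Function('R')(6), -6)), -1) = Pow(Add(-54597, Add(1, Mul(-5, -6))), -1) = Pow(Add(-54597, Add(1, 30)), -1) = Pow(Add(-54597, 31), -1) = Pow(-54566, -1) = Rational(-1, 54566)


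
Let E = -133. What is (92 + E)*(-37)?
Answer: 1517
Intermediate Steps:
(92 + E)*(-37) = (92 - 133)*(-37) = -41*(-37) = 1517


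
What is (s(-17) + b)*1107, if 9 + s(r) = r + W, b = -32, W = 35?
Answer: -25461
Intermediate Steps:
s(r) = 26 + r (s(r) = -9 + (r + 35) = -9 + (35 + r) = 26 + r)
(s(-17) + b)*1107 = ((26 - 17) - 32)*1107 = (9 - 32)*1107 = -23*1107 = -25461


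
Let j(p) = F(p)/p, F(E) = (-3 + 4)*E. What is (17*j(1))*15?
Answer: 255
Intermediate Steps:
F(E) = E (F(E) = 1*E = E)
j(p) = 1 (j(p) = p/p = 1)
(17*j(1))*15 = (17*1)*15 = 17*15 = 255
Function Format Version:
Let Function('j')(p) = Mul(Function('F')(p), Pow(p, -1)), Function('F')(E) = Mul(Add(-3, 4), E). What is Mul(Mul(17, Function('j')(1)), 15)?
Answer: 255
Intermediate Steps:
Function('F')(E) = E (Function('F')(E) = Mul(1, E) = E)
Function('j')(p) = 1 (Function('j')(p) = Mul(p, Pow(p, -1)) = 1)
Mul(Mul(17, Function('j')(1)), 15) = Mul(Mul(17, 1), 15) = Mul(17, 15) = 255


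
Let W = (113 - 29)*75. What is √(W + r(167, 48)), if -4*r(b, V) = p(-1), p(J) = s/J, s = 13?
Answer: √25213/2 ≈ 79.393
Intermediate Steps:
p(J) = 13/J
r(b, V) = 13/4 (r(b, V) = -13/(4*(-1)) = -13*(-1)/4 = -¼*(-13) = 13/4)
W = 6300 (W = 84*75 = 6300)
√(W + r(167, 48)) = √(6300 + 13/4) = √(25213/4) = √25213/2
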